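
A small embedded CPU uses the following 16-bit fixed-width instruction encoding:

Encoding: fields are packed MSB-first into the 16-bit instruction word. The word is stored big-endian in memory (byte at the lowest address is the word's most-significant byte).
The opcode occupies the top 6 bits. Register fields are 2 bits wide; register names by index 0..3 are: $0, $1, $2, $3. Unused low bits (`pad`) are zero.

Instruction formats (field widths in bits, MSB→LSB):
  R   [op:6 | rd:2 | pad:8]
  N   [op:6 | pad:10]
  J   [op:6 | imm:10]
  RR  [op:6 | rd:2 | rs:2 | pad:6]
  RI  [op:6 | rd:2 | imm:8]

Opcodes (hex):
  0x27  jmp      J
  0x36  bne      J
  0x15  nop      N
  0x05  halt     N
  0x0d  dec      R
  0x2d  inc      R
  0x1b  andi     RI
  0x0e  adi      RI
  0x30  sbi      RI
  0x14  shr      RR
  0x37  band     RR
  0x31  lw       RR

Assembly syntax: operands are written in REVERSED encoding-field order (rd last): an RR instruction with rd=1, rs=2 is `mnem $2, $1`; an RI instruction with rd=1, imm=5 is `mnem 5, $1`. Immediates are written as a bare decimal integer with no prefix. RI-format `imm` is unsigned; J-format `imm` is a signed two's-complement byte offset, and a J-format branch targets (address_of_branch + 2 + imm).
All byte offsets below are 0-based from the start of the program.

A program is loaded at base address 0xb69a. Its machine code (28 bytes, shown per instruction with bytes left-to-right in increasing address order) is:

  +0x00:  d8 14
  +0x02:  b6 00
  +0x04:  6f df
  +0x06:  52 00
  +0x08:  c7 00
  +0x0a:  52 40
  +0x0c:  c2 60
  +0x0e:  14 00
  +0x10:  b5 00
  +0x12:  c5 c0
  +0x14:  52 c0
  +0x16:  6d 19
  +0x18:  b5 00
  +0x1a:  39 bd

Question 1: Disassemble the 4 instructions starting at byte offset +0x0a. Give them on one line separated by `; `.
+0x0a: 52 40 ⇒ word 0x5240 (big)
  opcode bits[15:10]=0x14: shr/RR
  rd@[9:8]=0x2 ⇒ $2
  rs@[7:6]=0x1 ⇒ $1
+0x0c: c2 60 ⇒ word 0xc260 (big)
  opcode bits[15:10]=0x30: sbi/RI
  rd@[9:8]=0x2 ⇒ $2
  imm@[7:0]=0x60 ⇒ 96
+0x0e: 14 00 ⇒ word 0x1400 (big)
  opcode bits[15:10]=0x5: halt/N
+0x10: b5 00 ⇒ word 0xb500 (big)
  opcode bits[15:10]=0x2d: inc/R
  rd@[9:8]=0x1 ⇒ $1

shr $1, $2; sbi 96, $2; halt; inc $1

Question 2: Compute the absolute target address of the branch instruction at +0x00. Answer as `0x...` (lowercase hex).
[00] d8 14 → 0xd814
  top 6b → 0x36 → bne [J]
  imm: (w>>0)&0x3ff=0x14 → 20
  target = base 0xb69a + off 0x00 + 2 + imm 20 = 0xb6b0

0xb6b0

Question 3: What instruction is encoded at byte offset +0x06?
[06] 52 00 → 0x5200
  top 6b → 0x14 → shr [RR]
  rd: (w>>8)&0x3=0x2 → $2
  rs: (w>>6)&0x3=0x0 → $0

shr $0, $2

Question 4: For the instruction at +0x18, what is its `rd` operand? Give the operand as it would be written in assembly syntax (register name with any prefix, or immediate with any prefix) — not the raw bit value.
off 0x18: read b5 00 as big → 0xb500
  opcode bits[15:10]=0x2d: inc/R
  rd@[9:8]=0x1 ⇒ $1

$1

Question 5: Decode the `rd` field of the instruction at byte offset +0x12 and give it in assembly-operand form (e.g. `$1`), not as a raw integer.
$1

off 0x12: read c5 c0 as big → 0xc5c0
  top 6b → 0x31 → lw [RR]
  rd@[9:8]=0x1 ⇒ $1
  rs@[7:6]=0x3 ⇒ $3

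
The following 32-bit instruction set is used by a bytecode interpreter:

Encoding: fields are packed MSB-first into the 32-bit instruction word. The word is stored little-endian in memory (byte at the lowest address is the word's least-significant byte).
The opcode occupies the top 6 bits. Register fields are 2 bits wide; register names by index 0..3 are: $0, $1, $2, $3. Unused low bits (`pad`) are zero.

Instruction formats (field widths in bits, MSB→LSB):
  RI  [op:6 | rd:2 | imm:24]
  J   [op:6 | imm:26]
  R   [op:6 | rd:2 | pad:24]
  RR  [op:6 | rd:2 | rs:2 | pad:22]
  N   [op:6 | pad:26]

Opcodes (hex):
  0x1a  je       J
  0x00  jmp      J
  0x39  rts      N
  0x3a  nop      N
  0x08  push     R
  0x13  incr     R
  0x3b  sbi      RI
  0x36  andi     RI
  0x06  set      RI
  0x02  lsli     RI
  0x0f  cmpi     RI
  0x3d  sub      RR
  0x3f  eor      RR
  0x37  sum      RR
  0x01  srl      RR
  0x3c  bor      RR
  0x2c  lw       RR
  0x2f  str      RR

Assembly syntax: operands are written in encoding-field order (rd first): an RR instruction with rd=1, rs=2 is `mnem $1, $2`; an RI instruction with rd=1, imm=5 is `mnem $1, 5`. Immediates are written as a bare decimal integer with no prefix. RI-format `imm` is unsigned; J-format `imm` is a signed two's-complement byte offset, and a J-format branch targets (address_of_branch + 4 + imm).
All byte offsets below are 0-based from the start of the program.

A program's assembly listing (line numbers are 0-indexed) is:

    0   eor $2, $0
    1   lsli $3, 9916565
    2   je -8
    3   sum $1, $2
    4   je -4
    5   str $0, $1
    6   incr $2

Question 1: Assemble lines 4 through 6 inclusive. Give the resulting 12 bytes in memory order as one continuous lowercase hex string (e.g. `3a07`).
L4: je op=0x1a:6|imm=-4:26 ⇒ 0x6bfffffc ⇒ little fc ff ff 6b
L5: str op=0x2f:6|rd=0:2|rs=1:2|pad=0:22 ⇒ 0xbc400000 ⇒ little 00 00 40 bc
L6: incr op=0x13:6|rd=2:2|pad=0:24 ⇒ 0x4e000000 ⇒ little 00 00 00 4e

fcffff6b000040bc0000004e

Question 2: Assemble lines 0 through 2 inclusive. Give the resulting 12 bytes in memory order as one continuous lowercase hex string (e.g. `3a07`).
line 0 (eor): pack op=0x3f:6|rd=2:2|rs=0:2|pad=0:22 = 0xfe000000; little→ 00 00 00 fe
line 1 (lsli): pack op=0x2:6|rd=3:2|imm=9916565:24 = 0x0b975095; little→ 95 50 97 0b
line 2 (je): pack op=0x1a:6|imm=-8:26 = 0x6bfffff8; little→ f8 ff ff 6b

000000fe9550970bf8ffff6b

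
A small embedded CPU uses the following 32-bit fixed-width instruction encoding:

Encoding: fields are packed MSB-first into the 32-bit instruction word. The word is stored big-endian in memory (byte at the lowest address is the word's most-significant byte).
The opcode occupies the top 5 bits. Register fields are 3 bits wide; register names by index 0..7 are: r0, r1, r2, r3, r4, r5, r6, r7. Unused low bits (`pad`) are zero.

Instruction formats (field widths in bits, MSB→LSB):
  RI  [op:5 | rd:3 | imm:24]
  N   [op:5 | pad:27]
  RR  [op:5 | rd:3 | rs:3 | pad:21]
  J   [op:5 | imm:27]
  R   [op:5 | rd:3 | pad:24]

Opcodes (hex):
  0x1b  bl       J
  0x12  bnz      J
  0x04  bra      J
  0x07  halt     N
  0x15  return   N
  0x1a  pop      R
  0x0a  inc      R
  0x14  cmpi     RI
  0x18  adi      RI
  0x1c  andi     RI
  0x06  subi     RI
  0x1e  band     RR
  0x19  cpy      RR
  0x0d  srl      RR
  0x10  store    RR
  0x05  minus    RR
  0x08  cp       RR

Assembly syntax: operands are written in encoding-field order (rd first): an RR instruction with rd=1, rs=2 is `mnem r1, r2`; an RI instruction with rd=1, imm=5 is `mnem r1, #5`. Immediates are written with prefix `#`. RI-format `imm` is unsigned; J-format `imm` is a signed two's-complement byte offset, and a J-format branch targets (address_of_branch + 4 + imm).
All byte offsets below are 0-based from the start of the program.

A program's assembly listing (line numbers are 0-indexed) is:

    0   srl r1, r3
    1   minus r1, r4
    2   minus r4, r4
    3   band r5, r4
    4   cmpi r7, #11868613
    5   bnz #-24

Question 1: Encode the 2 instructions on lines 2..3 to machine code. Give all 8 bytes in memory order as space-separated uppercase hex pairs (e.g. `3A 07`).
L2: minus op=0x5:5|rd=4:3|rs=4:3|pad=0:21 ⇒ 0x2c800000 ⇒ big 2c 80 00 00
L3: band op=0x1e:5|rd=5:3|rs=4:3|pad=0:21 ⇒ 0xf5800000 ⇒ big f5 80 00 00

2C 80 00 00 F5 80 00 00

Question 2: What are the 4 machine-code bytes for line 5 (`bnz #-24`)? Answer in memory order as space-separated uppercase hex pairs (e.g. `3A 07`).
97 FF FF E8

L5: bnz op=0x12:5|imm=-24:27 ⇒ 0x97ffffe8 ⇒ big 97 ff ff e8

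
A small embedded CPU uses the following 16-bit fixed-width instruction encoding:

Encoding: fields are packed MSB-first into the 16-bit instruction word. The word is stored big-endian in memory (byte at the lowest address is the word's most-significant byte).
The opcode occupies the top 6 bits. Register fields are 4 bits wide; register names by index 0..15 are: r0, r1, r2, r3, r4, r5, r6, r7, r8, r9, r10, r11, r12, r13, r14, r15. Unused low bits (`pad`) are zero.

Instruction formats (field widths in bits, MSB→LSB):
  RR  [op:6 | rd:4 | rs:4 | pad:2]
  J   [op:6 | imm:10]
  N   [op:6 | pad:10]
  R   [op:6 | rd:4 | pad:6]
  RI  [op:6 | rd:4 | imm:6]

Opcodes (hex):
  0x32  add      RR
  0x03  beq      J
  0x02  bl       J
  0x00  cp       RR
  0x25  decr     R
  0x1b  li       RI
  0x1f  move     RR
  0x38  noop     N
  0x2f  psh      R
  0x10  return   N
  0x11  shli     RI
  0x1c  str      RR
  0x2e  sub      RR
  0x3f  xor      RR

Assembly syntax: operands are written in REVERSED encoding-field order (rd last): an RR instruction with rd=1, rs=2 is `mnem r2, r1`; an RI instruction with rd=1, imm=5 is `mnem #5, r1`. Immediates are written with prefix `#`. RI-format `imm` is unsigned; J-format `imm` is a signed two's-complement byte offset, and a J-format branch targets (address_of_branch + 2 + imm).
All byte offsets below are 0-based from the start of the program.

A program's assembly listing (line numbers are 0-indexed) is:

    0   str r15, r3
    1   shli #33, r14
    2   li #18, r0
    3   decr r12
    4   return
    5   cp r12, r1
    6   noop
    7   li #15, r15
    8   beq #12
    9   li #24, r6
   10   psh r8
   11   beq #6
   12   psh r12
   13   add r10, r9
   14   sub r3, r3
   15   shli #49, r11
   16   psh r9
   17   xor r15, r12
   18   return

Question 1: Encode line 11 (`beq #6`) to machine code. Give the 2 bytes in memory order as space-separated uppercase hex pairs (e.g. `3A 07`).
0C 06

line 11 (beq): pack op=0x3:6|imm=6:10 = 0x0c06; big→ 0c 06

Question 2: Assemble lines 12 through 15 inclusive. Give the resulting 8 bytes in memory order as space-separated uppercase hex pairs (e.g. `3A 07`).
BF 00 CA 68 B8 CC 46 F1

L12: psh op=0x2f:6|rd=12:4|pad=0:6 ⇒ 0xbf00 ⇒ big bf 00
L13: add op=0x32:6|rd=9:4|rs=10:4|pad=0:2 ⇒ 0xca68 ⇒ big ca 68
L14: sub op=0x2e:6|rd=3:4|rs=3:4|pad=0:2 ⇒ 0xb8cc ⇒ big b8 cc
L15: shli op=0x11:6|rd=11:4|imm=49:6 ⇒ 0x46f1 ⇒ big 46 f1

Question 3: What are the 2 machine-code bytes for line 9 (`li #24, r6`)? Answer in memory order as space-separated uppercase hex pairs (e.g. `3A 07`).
L9: li op=0x1b:6|rd=6:4|imm=24:6 ⇒ 0x6d98 ⇒ big 6d 98

6D 98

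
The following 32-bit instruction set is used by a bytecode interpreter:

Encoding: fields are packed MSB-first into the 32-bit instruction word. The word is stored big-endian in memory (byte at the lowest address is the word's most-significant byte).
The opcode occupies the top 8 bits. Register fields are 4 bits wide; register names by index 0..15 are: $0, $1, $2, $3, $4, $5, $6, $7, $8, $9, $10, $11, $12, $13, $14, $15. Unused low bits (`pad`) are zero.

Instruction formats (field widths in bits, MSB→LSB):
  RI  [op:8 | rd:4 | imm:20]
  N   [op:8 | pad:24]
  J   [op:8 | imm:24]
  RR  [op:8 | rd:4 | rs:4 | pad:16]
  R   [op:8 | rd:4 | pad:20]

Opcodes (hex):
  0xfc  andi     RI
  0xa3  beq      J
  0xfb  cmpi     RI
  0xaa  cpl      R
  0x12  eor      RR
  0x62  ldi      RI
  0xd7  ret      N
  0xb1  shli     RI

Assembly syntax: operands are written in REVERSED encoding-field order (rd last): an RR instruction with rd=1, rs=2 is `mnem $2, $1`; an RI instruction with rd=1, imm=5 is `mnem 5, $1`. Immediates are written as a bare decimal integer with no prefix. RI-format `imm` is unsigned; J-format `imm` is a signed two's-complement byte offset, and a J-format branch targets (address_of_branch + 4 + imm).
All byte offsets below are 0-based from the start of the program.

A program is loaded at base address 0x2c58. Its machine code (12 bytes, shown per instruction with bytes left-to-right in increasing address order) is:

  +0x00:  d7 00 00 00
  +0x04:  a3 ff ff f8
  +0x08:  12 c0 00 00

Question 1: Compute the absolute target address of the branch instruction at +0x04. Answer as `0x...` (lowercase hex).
[04] a3 ff ff f8 → 0xa3fffff8
  top 8b → 0xa3 → beq [J]
  imm: (w>>0)&0xffffff=0xfffff8 (s24→-8) → -8
  target = base 0x2c58 + off 0x04 + 4 + imm -8 = 0x2c58

0x2c58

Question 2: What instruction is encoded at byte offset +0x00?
off 0x00: read d7 00 00 00 as big → 0xd7000000
  op=0xd7000000>>24=0xd7 ⇒ ret (N)

ret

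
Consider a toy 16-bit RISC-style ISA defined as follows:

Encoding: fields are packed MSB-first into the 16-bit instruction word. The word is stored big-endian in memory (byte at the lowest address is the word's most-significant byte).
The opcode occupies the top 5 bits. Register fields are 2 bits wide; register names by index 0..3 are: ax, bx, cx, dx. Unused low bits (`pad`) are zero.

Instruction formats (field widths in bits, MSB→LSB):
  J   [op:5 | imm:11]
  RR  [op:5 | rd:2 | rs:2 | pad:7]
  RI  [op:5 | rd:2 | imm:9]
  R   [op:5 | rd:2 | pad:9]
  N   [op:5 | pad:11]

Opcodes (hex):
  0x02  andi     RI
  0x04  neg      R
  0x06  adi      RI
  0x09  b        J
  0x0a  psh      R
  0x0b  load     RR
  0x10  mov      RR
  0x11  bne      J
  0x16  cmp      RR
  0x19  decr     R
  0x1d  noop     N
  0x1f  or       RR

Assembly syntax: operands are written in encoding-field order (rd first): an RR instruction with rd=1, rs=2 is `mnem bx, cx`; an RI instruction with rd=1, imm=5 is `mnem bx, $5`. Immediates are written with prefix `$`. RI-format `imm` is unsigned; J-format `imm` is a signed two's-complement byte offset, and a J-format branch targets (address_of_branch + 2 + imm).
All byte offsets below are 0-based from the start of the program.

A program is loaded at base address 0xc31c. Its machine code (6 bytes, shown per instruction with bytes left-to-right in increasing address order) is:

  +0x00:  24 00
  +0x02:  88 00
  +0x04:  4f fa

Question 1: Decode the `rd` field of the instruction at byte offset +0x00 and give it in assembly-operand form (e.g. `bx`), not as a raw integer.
cx

+0x00: 24 00 ⇒ word 0x2400 (big)
  opcode bits[15:11]=0x4: neg/R
  rd@[10:9]=0x2 ⇒ cx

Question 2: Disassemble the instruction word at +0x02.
bne $0

off 0x02: read 88 00 as big → 0x8800
  op=0x8800>>11=0x11 ⇒ bne (J)
  imm: (w>>0)&0x7ff=0x0 → $0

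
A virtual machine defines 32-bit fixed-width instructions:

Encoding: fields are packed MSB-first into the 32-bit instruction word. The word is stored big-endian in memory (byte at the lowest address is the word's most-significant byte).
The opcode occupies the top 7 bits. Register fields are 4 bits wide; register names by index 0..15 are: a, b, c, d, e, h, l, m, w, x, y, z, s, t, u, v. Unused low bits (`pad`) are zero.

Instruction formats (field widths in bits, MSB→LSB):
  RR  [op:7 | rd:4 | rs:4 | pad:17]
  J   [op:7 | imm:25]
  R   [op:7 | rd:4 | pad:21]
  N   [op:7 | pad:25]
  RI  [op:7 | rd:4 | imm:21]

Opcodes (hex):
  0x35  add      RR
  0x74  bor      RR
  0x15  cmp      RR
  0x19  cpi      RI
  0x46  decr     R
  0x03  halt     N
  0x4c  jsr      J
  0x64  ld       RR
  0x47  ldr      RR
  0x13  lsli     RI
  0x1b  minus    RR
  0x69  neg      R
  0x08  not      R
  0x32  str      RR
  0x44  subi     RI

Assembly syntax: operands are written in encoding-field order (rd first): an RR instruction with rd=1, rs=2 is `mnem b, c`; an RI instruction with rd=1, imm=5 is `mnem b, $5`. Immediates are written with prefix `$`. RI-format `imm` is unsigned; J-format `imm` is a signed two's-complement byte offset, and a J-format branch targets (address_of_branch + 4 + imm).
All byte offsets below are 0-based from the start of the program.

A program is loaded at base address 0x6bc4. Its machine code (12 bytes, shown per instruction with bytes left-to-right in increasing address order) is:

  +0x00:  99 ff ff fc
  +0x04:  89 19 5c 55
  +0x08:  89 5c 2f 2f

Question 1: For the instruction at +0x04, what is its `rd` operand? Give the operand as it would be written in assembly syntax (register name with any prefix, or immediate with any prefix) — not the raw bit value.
off 0x04: read 89 19 5c 55 as big → 0x89195c55
  opcode bits[31:25]=0x44: subi/RI
  [24:21] rd=8 = w
  [20:0] imm=1662037 = $1662037

w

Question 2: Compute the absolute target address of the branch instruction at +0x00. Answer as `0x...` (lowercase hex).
0x6bc4

off 0x00: read 99 ff ff fc as big → 0x99fffffc
  top 7b → 0x4c → jsr [J]
  imm: (w>>0)&0x1ffffff=0x1fffffc (s25→-4) → $-4
  target = base 0x6bc4 + off 0x00 + 4 + imm -4 = 0x6bc4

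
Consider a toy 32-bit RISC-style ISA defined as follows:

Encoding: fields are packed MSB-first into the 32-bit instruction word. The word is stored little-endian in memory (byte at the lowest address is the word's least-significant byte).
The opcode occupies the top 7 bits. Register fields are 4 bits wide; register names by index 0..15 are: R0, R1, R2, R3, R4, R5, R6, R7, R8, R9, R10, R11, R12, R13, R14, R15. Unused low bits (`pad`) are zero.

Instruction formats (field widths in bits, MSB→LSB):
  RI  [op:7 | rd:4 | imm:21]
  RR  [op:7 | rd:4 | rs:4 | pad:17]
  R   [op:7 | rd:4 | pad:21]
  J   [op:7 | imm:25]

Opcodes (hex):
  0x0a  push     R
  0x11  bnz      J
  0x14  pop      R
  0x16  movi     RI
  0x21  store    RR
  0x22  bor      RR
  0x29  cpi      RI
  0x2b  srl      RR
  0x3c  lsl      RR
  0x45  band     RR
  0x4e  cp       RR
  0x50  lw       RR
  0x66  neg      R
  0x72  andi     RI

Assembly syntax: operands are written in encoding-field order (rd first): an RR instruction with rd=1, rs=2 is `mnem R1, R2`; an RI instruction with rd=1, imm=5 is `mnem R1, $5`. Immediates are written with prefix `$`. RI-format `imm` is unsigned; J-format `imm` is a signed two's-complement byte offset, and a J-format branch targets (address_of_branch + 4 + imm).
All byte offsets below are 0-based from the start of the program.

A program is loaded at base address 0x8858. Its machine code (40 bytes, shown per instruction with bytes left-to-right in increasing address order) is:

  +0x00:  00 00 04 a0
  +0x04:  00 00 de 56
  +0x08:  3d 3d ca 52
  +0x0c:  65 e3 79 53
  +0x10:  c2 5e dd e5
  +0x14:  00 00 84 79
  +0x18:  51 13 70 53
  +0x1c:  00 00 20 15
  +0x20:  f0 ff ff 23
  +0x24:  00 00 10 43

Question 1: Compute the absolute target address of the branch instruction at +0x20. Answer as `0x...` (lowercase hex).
+0x20: f0 ff ff 23 ⇒ word 0x23fffff0 (little)
  opcode bits[31:25]=0x11: bnz/J
  [24:0] imm=33554416 (s25→-16) = $-16
  target = base 0x8858 + off 0x20 + 4 + imm -16 = 0x886c

0x886c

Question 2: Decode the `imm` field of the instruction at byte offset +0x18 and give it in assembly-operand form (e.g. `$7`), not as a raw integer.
[18] 51 13 70 53 → 0x53701351
  opcode bits[31:25]=0x29: cpi/RI
  rd: (w>>21)&0xf=0xb → R11
  imm: (w>>0)&0x1fffff=0x101351 → $1053521

$1053521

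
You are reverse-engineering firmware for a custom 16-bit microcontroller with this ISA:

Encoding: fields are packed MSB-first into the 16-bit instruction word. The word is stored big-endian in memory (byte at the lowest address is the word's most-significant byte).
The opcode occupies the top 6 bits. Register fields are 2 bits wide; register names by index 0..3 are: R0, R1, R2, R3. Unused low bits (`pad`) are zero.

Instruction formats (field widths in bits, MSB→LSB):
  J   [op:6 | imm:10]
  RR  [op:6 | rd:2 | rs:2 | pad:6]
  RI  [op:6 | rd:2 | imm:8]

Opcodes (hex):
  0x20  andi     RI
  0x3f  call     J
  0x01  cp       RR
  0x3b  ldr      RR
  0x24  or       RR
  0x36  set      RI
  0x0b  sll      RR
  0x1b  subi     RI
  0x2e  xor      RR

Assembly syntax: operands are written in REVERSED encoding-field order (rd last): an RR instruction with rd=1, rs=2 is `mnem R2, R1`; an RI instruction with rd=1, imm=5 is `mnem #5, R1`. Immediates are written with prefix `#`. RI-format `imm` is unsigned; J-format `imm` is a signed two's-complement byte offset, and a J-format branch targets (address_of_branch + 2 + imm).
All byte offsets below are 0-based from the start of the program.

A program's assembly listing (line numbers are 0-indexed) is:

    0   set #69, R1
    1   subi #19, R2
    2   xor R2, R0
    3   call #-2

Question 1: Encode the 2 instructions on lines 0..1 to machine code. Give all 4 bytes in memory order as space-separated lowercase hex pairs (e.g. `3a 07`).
L0: set op=0x36:6|rd=1:2|imm=69:8 ⇒ 0xd945 ⇒ big d9 45
L1: subi op=0x1b:6|rd=2:2|imm=19:8 ⇒ 0x6e13 ⇒ big 6e 13

d9 45 6e 13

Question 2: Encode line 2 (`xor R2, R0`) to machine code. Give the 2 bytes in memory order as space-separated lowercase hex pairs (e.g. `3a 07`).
line 2 (xor): pack op=0x2e:6|rd=0:2|rs=2:2|pad=0:6 = 0xb880; big→ b8 80

b8 80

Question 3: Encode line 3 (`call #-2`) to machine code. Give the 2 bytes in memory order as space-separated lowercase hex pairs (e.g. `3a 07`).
ff fe

L3: call op=0x3f:6|imm=-2:10 ⇒ 0xfffe ⇒ big ff fe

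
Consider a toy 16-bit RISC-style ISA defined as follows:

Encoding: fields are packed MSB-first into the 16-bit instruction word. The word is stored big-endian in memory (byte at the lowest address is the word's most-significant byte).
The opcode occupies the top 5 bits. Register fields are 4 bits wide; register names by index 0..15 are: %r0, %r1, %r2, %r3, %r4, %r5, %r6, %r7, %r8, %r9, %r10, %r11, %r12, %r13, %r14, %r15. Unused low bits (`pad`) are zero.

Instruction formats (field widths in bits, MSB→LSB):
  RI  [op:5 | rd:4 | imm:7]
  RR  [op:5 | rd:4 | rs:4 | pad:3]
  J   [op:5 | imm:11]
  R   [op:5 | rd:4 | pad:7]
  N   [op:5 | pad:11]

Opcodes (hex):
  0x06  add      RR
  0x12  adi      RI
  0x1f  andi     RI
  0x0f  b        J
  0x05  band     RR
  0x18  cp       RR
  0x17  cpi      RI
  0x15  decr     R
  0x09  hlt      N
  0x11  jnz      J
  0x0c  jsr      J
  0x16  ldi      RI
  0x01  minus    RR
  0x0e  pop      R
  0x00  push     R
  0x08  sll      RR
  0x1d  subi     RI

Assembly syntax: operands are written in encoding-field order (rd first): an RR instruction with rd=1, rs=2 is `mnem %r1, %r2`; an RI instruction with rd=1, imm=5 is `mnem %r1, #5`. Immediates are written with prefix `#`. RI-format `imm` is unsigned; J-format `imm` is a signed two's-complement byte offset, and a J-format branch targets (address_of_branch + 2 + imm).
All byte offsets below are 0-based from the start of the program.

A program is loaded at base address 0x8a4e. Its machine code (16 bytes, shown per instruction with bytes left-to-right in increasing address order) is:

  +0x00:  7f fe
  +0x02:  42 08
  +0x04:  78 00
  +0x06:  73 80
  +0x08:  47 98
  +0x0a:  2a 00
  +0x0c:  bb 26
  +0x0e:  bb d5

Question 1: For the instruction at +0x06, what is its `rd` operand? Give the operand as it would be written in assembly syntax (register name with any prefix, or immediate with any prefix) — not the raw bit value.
@+06  big-endian(73 80) = 0x7380
  top 5b → 0xe → pop [R]
  [10:7] rd=7 = %r7

%r7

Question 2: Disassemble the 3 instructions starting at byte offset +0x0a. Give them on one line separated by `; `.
@+0a  big-endian(2a 00) = 0x2a00
  top 5b → 0x5 → band [RR]
  rd@[10:7]=0x4 ⇒ %r4
  rs@[6:3]=0x0 ⇒ %r0
@+0c  big-endian(bb 26) = 0xbb26
  top 5b → 0x17 → cpi [RI]
  rd@[10:7]=0x6 ⇒ %r6
  imm@[6:0]=0x26 ⇒ #38
@+0e  big-endian(bb d5) = 0xbbd5
  top 5b → 0x17 → cpi [RI]
  rd@[10:7]=0x7 ⇒ %r7
  imm@[6:0]=0x55 ⇒ #85

band %r4, %r0; cpi %r6, #38; cpi %r7, #85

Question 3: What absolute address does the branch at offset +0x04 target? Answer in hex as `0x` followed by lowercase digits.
+0x04: 78 00 ⇒ word 0x7800 (big)
  op=0x7800>>11=0xf ⇒ b (J)
  imm@[10:0]=0x0 ⇒ #0
  target = base 0x8a4e + off 0x04 + 2 + imm 0 = 0x8a54

0x8a54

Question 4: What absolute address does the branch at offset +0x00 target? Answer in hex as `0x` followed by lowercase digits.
+0x00: 7f fe ⇒ word 0x7ffe (big)
  op=0x7ffe>>11=0xf ⇒ b (J)
  [10:0] imm=2046 (s11→-2) = #-2
  target = base 0x8a4e + off 0x00 + 2 + imm -2 = 0x8a4e

0x8a4e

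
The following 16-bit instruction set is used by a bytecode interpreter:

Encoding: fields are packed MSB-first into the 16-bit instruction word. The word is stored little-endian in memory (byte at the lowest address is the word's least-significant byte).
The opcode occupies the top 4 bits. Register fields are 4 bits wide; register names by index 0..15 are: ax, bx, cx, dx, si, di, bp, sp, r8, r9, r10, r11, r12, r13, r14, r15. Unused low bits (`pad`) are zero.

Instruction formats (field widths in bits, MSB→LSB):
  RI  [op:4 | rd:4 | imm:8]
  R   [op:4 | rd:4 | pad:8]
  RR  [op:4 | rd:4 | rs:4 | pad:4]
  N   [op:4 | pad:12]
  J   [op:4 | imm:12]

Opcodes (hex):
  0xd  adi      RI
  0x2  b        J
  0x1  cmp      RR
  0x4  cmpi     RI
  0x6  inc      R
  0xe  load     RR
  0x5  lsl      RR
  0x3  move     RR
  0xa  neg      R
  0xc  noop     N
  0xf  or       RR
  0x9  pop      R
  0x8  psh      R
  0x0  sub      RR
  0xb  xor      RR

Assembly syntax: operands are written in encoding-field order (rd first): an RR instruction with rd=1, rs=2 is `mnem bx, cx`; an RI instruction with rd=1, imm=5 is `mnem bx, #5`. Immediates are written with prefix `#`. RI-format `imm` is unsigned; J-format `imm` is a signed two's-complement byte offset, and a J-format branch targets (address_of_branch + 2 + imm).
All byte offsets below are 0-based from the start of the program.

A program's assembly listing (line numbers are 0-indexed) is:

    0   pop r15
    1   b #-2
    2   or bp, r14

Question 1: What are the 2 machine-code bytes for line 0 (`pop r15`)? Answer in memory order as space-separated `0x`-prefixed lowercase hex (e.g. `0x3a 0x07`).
0x00 0x9f

line 0 (pop): pack op=0x9:4|rd=15:4|pad=0:8 = 0x9f00; little→ 00 9f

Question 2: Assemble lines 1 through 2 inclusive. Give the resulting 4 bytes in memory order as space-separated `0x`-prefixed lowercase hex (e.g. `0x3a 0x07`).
L1: b op=0x2:4|imm=-2:12 ⇒ 0x2ffe ⇒ little fe 2f
L2: or op=0xf:4|rd=6:4|rs=14:4|pad=0:4 ⇒ 0xf6e0 ⇒ little e0 f6

0xfe 0x2f 0xe0 0xf6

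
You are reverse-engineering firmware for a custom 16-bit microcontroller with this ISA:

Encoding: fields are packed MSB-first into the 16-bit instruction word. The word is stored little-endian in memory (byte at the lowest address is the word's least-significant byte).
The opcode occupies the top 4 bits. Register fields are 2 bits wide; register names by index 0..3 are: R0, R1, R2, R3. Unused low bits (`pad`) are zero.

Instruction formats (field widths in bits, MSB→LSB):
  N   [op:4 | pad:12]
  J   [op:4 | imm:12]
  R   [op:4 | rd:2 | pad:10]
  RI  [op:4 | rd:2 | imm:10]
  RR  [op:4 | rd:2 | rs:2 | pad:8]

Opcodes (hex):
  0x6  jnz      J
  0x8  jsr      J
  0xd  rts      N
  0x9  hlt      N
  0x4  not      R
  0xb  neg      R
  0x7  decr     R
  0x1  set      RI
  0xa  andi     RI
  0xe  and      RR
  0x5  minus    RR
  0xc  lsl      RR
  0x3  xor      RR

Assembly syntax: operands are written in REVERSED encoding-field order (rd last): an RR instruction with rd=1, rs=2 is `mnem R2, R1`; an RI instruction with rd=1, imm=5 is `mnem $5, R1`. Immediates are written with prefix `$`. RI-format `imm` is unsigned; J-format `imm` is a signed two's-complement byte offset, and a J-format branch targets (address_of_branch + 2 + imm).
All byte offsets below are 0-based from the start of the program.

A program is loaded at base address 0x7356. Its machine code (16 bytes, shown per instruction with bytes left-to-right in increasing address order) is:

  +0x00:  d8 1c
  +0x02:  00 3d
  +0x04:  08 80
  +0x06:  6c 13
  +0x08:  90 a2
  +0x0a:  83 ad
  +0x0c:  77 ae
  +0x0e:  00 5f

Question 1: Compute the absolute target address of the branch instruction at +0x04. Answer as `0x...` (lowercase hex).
0x7364

[04] 08 80 → 0x8008
  op=0x8008>>12=0x8 ⇒ jsr (J)
  [11:0] imm=8 = $8
  target = base 0x7356 + off 0x04 + 2 + imm 8 = 0x7364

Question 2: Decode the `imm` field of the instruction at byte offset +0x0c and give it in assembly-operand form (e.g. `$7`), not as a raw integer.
off 0x0c: read 77 ae as little → 0xae77
  opcode bits[15:12]=0xa: andi/RI
  rd@[11:10]=0x3 ⇒ R3
  imm@[9:0]=0x277 ⇒ $631

$631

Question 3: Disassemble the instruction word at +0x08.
off 0x08: read 90 a2 as little → 0xa290
  opcode bits[15:12]=0xa: andi/RI
  rd@[11:10]=0x0 ⇒ R0
  imm@[9:0]=0x290 ⇒ $656

andi $656, R0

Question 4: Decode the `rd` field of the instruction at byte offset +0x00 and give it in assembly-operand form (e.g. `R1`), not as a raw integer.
R3

+0x00: d8 1c ⇒ word 0x1cd8 (little)
  opcode bits[15:12]=0x1: set/RI
  [11:10] rd=3 = R3
  [9:0] imm=216 = $216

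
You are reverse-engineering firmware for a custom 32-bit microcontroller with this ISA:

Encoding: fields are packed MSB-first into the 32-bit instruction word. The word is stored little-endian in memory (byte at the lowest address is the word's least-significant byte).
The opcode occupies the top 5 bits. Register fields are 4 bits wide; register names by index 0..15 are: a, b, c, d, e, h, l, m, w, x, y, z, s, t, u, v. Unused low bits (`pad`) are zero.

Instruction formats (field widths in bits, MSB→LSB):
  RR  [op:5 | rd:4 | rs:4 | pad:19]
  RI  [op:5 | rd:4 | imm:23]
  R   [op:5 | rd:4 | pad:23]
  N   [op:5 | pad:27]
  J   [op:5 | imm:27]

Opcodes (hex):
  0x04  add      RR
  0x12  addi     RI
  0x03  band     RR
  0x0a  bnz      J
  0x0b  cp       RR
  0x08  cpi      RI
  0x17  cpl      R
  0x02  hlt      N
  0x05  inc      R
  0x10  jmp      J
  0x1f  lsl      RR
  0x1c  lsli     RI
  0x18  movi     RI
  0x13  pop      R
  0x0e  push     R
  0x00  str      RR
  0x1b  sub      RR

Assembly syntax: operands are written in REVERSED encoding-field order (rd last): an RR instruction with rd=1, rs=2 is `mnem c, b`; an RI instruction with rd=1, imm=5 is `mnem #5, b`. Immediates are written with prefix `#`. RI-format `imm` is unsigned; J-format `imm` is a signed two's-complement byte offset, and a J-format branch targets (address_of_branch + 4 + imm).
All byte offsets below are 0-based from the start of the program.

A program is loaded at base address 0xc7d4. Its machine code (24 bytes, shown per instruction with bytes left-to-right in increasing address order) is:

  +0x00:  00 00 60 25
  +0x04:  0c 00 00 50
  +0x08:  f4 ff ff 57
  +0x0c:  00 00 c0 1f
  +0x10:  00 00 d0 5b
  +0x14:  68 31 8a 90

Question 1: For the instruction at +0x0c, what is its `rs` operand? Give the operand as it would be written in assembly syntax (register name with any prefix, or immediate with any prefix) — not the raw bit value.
+0x0c: 00 00 c0 1f ⇒ word 0x1fc00000 (little)
  op=0x1fc00000>>27=0x3 ⇒ band (RR)
  rd@[26:23]=0xf ⇒ v
  rs@[22:19]=0x8 ⇒ w

w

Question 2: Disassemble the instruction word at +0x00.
add s, y

[00] 00 00 60 25 → 0x25600000
  opcode bits[31:27]=0x4: add/RR
  rd: (w>>23)&0xf=0xa → y
  rs: (w>>19)&0xf=0xc → s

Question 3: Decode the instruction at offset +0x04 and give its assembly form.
bnz #12

off 0x04: read 0c 00 00 50 as little → 0x5000000c
  opcode bits[31:27]=0xa: bnz/J
  imm: (w>>0)&0x7ffffff=0xc → #12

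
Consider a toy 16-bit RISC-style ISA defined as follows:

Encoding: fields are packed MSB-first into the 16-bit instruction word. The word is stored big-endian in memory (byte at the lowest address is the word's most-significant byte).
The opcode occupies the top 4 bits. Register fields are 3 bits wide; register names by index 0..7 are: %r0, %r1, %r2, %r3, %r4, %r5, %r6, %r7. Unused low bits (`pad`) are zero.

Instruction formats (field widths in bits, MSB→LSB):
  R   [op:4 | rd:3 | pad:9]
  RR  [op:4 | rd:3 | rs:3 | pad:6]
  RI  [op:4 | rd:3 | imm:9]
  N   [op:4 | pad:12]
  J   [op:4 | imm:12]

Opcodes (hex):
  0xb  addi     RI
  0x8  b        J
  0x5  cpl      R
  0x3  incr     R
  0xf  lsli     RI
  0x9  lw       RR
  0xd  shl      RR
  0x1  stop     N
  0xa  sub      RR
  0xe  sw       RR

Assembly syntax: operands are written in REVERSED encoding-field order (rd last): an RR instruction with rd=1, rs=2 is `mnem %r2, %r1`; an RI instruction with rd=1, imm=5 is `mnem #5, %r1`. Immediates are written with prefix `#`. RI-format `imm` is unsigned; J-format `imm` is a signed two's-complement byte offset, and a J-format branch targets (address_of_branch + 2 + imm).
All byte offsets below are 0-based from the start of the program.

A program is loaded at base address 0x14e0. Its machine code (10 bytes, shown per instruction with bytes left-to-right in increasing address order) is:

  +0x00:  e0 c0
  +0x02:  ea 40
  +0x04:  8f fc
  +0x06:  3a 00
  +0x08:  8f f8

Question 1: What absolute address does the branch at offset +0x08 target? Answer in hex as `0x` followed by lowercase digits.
0x14e2

+0x08: 8f f8 ⇒ word 0x8ff8 (big)
  op=0x8ff8>>12=0x8 ⇒ b (J)
  [11:0] imm=4088 (s12→-8) = #-8
  target = base 0x14e0 + off 0x08 + 2 + imm -8 = 0x14e2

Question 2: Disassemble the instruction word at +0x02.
+0x02: ea 40 ⇒ word 0xea40 (big)
  top 4b → 0xe → sw [RR]
  rd@[11:9]=0x5 ⇒ %r5
  rs@[8:6]=0x1 ⇒ %r1

sw %r1, %r5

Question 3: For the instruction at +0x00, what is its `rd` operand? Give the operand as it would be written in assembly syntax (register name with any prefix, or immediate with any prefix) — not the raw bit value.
%r0

[00] e0 c0 → 0xe0c0
  op=0xe0c0>>12=0xe ⇒ sw (RR)
  [11:9] rd=0 = %r0
  [8:6] rs=3 = %r3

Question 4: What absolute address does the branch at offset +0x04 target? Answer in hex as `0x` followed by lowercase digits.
[04] 8f fc → 0x8ffc
  top 4b → 0x8 → b [J]
  imm@[11:0]=0xffc (s12→-4) ⇒ #-4
  target = base 0x14e0 + off 0x04 + 2 + imm -4 = 0x14e2

0x14e2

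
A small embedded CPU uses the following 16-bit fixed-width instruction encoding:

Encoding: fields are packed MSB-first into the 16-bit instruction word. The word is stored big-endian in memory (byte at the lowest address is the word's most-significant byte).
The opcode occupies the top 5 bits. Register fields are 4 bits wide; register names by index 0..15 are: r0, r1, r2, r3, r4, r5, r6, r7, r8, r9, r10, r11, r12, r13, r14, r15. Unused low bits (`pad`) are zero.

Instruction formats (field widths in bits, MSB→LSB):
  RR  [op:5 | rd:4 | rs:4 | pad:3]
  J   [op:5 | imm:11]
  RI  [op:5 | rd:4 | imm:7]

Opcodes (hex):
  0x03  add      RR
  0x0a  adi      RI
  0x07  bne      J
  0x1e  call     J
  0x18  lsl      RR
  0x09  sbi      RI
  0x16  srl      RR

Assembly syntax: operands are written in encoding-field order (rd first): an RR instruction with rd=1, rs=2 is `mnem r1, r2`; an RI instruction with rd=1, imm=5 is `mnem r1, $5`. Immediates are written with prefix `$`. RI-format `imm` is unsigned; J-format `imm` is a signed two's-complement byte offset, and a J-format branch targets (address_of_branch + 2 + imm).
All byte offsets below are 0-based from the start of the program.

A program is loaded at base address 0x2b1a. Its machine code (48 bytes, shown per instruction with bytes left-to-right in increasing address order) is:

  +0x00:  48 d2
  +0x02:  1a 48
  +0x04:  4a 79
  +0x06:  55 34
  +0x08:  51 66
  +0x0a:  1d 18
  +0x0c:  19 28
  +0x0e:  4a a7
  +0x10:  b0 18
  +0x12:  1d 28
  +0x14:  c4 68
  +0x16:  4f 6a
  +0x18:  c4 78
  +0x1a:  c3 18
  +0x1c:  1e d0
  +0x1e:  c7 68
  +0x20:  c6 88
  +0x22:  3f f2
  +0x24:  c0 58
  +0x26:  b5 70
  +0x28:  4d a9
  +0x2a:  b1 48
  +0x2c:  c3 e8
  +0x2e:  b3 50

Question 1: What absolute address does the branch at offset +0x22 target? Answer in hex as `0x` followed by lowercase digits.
0x2b30

off 0x22: read 3f f2 as big → 0x3ff2
  op=0x3ff2>>11=0x7 ⇒ bne (J)
  imm: (w>>0)&0x7ff=0x7f2 (s11→-14) → $-14
  target = base 0x2b1a + off 0x22 + 2 + imm -14 = 0x2b30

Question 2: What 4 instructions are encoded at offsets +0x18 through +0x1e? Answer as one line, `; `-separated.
off 0x18: read c4 78 as big → 0xc478
  top 5b → 0x18 → lsl [RR]
  [10:7] rd=8 = r8
  [6:3] rs=15 = r15
off 0x1a: read c3 18 as big → 0xc318
  top 5b → 0x18 → lsl [RR]
  [10:7] rd=6 = r6
  [6:3] rs=3 = r3
off 0x1c: read 1e d0 as big → 0x1ed0
  top 5b → 0x3 → add [RR]
  [10:7] rd=13 = r13
  [6:3] rs=10 = r10
off 0x1e: read c7 68 as big → 0xc768
  top 5b → 0x18 → lsl [RR]
  [10:7] rd=14 = r14
  [6:3] rs=13 = r13

lsl r8, r15; lsl r6, r3; add r13, r10; lsl r14, r13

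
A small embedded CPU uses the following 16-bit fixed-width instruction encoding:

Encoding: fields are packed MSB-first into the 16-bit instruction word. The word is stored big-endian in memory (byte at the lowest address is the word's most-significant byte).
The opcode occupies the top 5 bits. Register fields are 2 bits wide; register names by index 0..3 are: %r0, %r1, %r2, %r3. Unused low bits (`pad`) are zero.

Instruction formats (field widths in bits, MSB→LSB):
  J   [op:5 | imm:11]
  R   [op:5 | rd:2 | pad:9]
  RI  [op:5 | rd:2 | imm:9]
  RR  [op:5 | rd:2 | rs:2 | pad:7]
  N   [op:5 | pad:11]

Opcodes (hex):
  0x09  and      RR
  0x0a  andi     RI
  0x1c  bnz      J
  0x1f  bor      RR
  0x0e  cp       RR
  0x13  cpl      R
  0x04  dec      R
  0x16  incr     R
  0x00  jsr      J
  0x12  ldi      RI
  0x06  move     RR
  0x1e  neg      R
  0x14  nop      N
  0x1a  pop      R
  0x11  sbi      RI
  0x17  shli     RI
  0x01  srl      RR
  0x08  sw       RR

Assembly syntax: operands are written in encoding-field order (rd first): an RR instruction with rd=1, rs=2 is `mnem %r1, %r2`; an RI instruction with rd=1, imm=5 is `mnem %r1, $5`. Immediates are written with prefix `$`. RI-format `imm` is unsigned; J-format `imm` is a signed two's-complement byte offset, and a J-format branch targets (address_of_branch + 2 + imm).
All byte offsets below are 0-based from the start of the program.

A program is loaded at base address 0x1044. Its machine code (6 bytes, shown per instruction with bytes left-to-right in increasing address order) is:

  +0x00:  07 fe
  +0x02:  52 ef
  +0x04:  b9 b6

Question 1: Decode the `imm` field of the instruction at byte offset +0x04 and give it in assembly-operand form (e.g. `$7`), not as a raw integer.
$438

@+04  big-endian(b9 b6) = 0xb9b6
  opcode bits[15:11]=0x17: shli/RI
  [10:9] rd=0 = %r0
  [8:0] imm=438 = $438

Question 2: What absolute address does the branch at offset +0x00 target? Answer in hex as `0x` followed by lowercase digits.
0x1044

off 0x00: read 07 fe as big → 0x07fe
  top 5b → 0x0 → jsr [J]
  imm@[10:0]=0x7fe (s11→-2) ⇒ $-2
  target = base 0x1044 + off 0x00 + 2 + imm -2 = 0x1044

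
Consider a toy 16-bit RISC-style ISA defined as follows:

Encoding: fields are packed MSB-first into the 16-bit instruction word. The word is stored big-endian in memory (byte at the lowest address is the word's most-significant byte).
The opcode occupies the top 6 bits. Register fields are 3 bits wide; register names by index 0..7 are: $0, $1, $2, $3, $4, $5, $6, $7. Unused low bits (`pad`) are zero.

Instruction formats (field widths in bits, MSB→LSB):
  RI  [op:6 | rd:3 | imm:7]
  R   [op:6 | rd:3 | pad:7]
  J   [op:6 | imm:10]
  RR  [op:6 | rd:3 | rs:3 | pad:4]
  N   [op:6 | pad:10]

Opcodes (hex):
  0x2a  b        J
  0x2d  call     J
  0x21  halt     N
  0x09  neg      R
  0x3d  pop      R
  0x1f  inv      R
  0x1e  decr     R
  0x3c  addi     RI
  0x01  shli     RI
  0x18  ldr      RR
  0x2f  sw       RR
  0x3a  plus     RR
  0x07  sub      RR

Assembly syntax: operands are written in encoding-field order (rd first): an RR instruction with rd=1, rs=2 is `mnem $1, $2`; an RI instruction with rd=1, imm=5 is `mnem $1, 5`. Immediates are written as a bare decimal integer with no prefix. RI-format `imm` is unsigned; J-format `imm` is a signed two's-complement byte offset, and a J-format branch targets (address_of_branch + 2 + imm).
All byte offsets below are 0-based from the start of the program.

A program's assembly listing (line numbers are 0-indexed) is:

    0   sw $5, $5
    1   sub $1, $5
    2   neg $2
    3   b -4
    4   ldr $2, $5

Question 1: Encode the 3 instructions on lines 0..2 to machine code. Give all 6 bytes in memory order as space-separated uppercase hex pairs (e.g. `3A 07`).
0. sw fields op=0x2f:6|rd=5:3|rs=5:3|pad=0:4 → word bed0h → be d0
1. sub fields op=0x7:6|rd=1:3|rs=5:3|pad=0:4 → word 1cd0h → 1c d0
2. neg fields op=0x9:6|rd=2:3|pad=0:7 → word 2500h → 25 00

BE D0 1C D0 25 00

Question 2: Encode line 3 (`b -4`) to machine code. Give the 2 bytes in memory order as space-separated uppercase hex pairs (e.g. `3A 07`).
AB FC

L3: b op=0x2a:6|imm=-4:10 ⇒ 0xabfc ⇒ big ab fc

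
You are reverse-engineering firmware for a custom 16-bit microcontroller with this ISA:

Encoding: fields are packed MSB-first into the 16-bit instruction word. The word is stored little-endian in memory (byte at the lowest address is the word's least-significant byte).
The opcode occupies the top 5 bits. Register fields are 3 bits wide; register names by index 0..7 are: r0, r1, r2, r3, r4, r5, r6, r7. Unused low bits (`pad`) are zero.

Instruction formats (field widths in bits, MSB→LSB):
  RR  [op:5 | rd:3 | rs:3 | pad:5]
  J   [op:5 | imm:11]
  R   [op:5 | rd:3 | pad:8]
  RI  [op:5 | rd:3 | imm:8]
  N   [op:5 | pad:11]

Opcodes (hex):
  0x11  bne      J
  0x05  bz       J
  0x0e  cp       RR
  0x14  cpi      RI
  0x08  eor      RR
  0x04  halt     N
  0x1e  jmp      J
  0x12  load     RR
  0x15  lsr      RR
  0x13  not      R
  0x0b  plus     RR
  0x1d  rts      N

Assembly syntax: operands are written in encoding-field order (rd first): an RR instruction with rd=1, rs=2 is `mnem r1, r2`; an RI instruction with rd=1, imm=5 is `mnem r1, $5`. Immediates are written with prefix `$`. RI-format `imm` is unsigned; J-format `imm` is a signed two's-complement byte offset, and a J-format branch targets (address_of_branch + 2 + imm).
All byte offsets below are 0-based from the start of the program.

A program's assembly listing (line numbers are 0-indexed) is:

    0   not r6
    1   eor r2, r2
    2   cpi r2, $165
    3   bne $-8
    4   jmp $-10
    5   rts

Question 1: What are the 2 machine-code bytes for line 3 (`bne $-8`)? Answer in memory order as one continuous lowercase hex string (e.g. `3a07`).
f88f

3. bne fields op=0x11:5|imm=-8:11 → word 8ff8h → f8 8f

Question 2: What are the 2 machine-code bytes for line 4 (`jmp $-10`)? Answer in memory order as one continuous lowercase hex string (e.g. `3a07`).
4. jmp fields op=0x1e:5|imm=-10:11 → word f7f6h → f6 f7

f6f7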